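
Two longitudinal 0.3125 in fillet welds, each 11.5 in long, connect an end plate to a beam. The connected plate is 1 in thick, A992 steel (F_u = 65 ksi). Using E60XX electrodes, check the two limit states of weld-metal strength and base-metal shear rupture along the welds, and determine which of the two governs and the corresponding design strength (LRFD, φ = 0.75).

E60XX → F_EXX = 60 ksi.
t_e = 0.707 × 0.3125 = 0.2209 in; L = 23 in.
Weld metal: φR_n = 0.75 × 0.6 × 60 × 0.2209 × 23 = 137.2 kip.
Base metal (shear rupture): φR_n = 0.75 × 0.6 × 65 × 1 × 23 = 672.8 kip.
Governing: weld metal.

φR_n ≈ 137 kip (weld metal governs)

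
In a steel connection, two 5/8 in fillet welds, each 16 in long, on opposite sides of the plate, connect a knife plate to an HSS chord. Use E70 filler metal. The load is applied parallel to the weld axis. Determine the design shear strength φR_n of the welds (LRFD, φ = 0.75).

E70XX → F_EXX = 70 ksi.
Effective throat t_e = 0.707 × 0.625 = 0.4419 in.
Total length L = 32 in; A_we = 0.4419 × 32 = 14.14 in².
F_nw = 0.6 F_EXX = 0.6 × 70 = 42 ksi.
φR_n = 0.75 × 42 × 14.14 = 445.4 kips.

φR_n ≈ 445 kips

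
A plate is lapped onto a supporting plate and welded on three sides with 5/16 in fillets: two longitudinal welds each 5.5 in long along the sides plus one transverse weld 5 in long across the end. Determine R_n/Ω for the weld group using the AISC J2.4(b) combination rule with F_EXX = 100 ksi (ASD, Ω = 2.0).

t_e = 0.707 × 0.3125 = 0.2209 in.
R_nwl = 0.6 × 100 × 0.2209 × 11 = 145.8 kips (longitudinal, 2 welds).
R_nwt = 0.6 × 100 × 0.2209 × 5 = 66.28 kips (transverse, base value).
(i) R_nwl + R_nwt = 212.1 kips; (ii) 0.85 R_nwl + 1.5 R_nwt = 223.4 kips.
R_n = max = 223.4 kips [governs: (ii)]; R_n/Ω = 111.7 kips.

R_n/Ω ≈ 112 kips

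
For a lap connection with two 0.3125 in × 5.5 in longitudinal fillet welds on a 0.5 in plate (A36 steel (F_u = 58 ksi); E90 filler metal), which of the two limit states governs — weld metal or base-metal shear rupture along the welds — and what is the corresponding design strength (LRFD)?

E90XX → F_EXX = 90 ksi.
t_e = 0.707 × 0.3125 = 0.2209 in; L = 11 in.
Weld metal: φR_n = 0.75 × 0.6 × 90 × 0.2209 × 11 = 98.43 kips.
Base metal (shear rupture): φR_n = 0.75 × 0.6 × 58 × 0.5 × 11 = 143.5 kips.
Governing: weld metal.

φR_n ≈ 98.4 kips (weld metal governs)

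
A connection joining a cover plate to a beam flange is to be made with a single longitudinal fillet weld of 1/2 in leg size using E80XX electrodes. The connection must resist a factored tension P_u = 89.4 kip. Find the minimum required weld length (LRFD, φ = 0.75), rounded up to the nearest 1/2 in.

L = 7.5 in

E80XX → F_EXX = 80 ksi.
Throat t_e = 0.707 × 0.5 = 0.3535 in.
φr_n = 0.75 × 0.6 × 80 × 0.3535 = 12.73 kip/in.
L_req = P_u / φr_n = 89.4 / 12.73 = 7.025 in total.
Round up → use L = 7.5 in.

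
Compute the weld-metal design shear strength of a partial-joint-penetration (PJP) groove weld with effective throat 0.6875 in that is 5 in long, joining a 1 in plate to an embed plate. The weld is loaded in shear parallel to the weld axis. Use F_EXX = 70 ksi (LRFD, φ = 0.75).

φR_n ≈ 108 kips

Effective throat (given) t_e = 0.6875 in.
A_we = 0.6875 × 5 = 3.438 in².
F_nw = 0.6 F_EXX = 42 ksi.
φR_n = 0.75 × 42 × 3.438 = 108.3 kips.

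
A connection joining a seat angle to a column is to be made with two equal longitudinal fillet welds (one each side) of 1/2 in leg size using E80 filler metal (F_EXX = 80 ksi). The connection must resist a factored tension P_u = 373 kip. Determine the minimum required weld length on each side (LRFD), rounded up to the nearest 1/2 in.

L = 15 in on each side

Throat t_e = 0.707 × 0.5 = 0.3535 in.
φr_n = 0.75 × 0.6 × 80 × 0.3535 = 12.73 kip/in.
L_req = P_u / φr_n = 373 / 12.73 = 29.31 in total.
Per side: 29.31 / 2 = 14.66 in.
Round up → use L = 15 in on each side.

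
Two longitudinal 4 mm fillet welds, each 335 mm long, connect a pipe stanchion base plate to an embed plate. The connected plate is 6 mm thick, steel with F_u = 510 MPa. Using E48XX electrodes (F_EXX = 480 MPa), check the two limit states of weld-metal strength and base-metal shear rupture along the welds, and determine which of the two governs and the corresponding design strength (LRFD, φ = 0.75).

t_e = 0.707 × 4 = 2.828 mm; L = 670 mm.
Weld metal: φR_n = 0.75 × 0.6 × 480 × 2.828 × 670 × 10⁻³ = 409.3 kN.
Base metal (shear rupture): φR_n = 0.75 × 0.6 × 510 × 6 × 670 × 10⁻³ = 922.6 kN.
Governing: weld metal.

φR_n ≈ 409 kN (weld metal governs)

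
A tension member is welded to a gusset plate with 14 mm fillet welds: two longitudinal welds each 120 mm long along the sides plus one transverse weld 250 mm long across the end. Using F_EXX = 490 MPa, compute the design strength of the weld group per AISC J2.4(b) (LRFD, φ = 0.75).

t_e = 0.707 × 14 = 9.898 mm.
R_nwl = 0.6 × 490 × 9.898 × 240 × 10⁻³ = 698.4 kN (longitudinal, 2 welds).
R_nwt = 0.6 × 490 × 9.898 × 250 × 10⁻³ = 727.5 kN (transverse, base value).
(i) R_nwl + R_nwt = 1426 kN; (ii) 0.85 R_nwl + 1.5 R_nwt = 1685 kN.
R_n = max = 1685 kN [governs: (ii)]; φR_n = 1264 kN.

φR_n ≈ 1260 kN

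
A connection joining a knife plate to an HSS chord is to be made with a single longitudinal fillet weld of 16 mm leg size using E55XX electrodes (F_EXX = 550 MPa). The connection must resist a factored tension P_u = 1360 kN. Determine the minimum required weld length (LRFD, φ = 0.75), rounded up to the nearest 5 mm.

L = 490 mm

Throat t_e = 0.707 × 16 = 11.31 mm.
φr_n = 0.75 × 0.6 × 550 × 11.31 × 10⁻³ = 2.8 kN/mm.
L_req = P_u / φr_n = 1360 / 2.8 = 485.8 mm total.
Round up → use L = 490 mm.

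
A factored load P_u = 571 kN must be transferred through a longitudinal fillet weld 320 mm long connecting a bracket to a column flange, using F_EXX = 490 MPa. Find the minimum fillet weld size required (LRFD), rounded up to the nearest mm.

w = 12 mm

Total weld length L = 320 mm.
Required throat t_e = P_u / (φ × 0.6 F_EXX × L) = 571 / (0.75 × 0.6 × 490 × 320 × 10⁻³) = 8.092 mm.
Required leg w = t_e / 0.707 = 11.45 mm → use 12 mm.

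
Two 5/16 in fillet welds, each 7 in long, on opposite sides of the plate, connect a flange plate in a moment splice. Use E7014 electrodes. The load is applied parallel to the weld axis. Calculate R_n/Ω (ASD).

R_n/Ω ≈ 65 kips

E70XX → F_EXX = 70 ksi.
Effective throat t_e = 0.707 × 0.3125 = 0.2209 in.
Total length L = 14 in; A_we = 0.2209 × 14 = 3.093 in².
F_nw = 0.6 F_EXX = 0.6 × 70 = 42 ksi.
R_n = 42 × 3.093 = 129.9 kips; R_n/Ω = 129.9/2.0 = 64.96 kips.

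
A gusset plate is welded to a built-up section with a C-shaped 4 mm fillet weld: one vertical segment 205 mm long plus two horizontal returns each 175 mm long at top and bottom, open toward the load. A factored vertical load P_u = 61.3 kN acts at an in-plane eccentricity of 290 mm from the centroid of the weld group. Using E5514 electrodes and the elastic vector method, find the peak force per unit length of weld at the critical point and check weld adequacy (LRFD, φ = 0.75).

E55XX → F_EXX = 550 MPa.
Total weld length L_w = 555 mm. Treat welds as unit-width lines.
Centroid: x̄ = 2×175×87.5 / 555 = 55.18 mm from the vertical weld.
Polar moment about centroid: J = I_x + I_y = [205³/12 + 2×175×102.5²] + [205×55.18² + 2(175³/12 + 175×32.32²)] = 6278000 mm³.
Direct shear f_v = P/L_w = 61.3×10³ / 555 = 110.5 N/mm (vertical).
Torsion M = P·e = 61.3×10³ × 290 = 17777000 N·mm.
Critical point at (x, y) = (119.8, 102.5) from centroid. f_tx = M·y/J = 290.2 N/mm; f_ty = M·x/J = 339.3 N/mm.
Resultant f_max = √[f_tx² + (f_v + f_ty)²] = √[290.2² + (110.5 + 339.3)²] = 535.3 N/mm.
Capacity per unit length: φr_n = 0.75 × 0.6 × 550 × (0.707 × 4) = 699.9 N/mm.
535.3 ≤ 699.9 → adequate.

f_max ≈ 535 N/mm; adequate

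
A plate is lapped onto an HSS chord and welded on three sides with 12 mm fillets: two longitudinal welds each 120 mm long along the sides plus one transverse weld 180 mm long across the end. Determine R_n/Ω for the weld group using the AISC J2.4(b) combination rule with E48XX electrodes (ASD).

E48XX → F_EXX = 480 MPa.
t_e = 0.707 × 12 = 8.484 mm.
R_nwl = 0.6 × 480 × 8.484 × 240 × 10⁻³ = 586.4 kN (longitudinal, 2 welds).
R_nwt = 0.6 × 480 × 8.484 × 180 × 10⁻³ = 439.8 kN (transverse, base value).
(i) R_nwl + R_nwt = 1026 kN; (ii) 0.85 R_nwl + 1.5 R_nwt = 1158 kN.
R_n = max = 1158 kN [governs: (ii)]; R_n/Ω = 579.1 kN.

R_n/Ω ≈ 579 kN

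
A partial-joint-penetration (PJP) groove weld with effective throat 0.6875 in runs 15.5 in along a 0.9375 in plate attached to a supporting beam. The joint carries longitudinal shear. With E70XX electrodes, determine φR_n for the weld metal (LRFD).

φR_n ≈ 336 kip

E70XX → F_EXX = 70 ksi.
Effective throat (given) t_e = 0.6875 in.
A_we = 0.6875 × 15.5 = 10.66 in².
F_nw = 0.6 F_EXX = 42 ksi.
φR_n = 0.75 × 42 × 10.66 = 335.7 kip.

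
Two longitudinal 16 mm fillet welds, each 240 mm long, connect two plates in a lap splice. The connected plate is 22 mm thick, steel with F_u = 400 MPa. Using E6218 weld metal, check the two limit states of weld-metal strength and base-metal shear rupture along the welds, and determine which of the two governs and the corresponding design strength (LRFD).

E62XX → F_EXX = 620 MPa.
t_e = 0.707 × 16 = 11.31 mm; L = 480 mm.
Weld metal: φR_n = 0.75 × 0.6 × 620 × 11.31 × 480 × 10⁻³ = 1515 kN.
Base metal (shear rupture): φR_n = 0.75 × 0.6 × 400 × 22 × 480 × 10⁻³ = 1901 kN.
Governing: weld metal.

φR_n ≈ 1510 kN (weld metal governs)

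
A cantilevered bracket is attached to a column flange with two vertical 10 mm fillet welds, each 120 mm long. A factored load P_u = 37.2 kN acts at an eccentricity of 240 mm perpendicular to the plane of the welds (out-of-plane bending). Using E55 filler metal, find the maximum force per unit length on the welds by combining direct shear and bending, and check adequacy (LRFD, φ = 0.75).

f_max ≈ 1870 N/mm; NOT adequate

E55XX → F_EXX = 550 MPa.
L_w = 2 × 120 = 240 mm; section modulus (unit throat) S = 2 × L²/6 = 4800 mm².
Direct shear f_v = P/L_w = 37.2×10³/240 = 155 N/mm.
Moment M = P × e = 37.2×10³ × 240 = 8928000 N·mm; bending f_b = M/S = 1860 N/mm.
f_max = √(f_v² + f_b²) = √(155² + 1860²) = 1866 N/mm.
φr_n = 0.75 × 0.6 × 550 × (0.707 × 10) = 1750 N/mm → NOT adequate.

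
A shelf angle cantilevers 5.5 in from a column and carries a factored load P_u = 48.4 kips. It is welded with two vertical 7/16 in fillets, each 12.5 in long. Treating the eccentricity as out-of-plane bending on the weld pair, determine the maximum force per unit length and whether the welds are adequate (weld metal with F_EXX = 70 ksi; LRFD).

L_w = 2 × 12.5 = 25 in; section modulus (unit throat) S = 2 × L²/6 = 52.08 in².
Direct shear f_v = P/L_w = 48.4/25 = 1.936 kip/in.
Moment M = P × e = 48.4 × 5.5 = 266.2 kip·in; bending f_b = M/S = 5.111 kip/in.
f_max = √(f_v² + f_b²) = √(1.936² + 5.111²) = 5.465 kip/in.
φr_n = 0.75 × 0.6 × 70 × (0.707 × 0.4375) = 9.743 kip/in → adequate.

f_max ≈ 5.47 kip/in; adequate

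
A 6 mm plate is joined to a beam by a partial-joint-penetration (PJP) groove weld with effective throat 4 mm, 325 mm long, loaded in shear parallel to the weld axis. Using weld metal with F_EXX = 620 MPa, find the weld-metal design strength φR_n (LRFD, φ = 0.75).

φR_n ≈ 363 kN

Effective throat (given) t_e = 4 mm.
A_we = 4 × 325 = 1300 mm².
F_nw = 0.6 F_EXX = 372 MPa.
φR_n = 0.75 × 372 × 1300 × 10⁻³ = 362.7 kN.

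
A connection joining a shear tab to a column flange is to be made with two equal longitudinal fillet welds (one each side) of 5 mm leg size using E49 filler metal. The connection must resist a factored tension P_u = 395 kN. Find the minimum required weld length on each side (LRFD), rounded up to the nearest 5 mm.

E49XX → F_EXX = 490 MPa.
Throat t_e = 0.707 × 5 = 3.535 mm.
φr_n = 0.75 × 0.6 × 490 × 3.535 × 10⁻³ = 0.7795 kN/mm.
L_req = P_u / φr_n = 395 / 0.7795 = 506.8 mm total.
Per side: 506.8 / 2 = 253.4 mm.
Round up → use L = 255 mm on each side.

L = 255 mm on each side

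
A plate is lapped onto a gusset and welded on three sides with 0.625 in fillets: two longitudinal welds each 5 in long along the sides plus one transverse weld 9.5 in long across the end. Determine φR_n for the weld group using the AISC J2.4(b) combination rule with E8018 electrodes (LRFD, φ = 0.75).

E80XX → F_EXX = 80 ksi.
t_e = 0.707 × 0.625 = 0.4419 in.
R_nwl = 0.6 × 80 × 0.4419 × 10 = 212.1 kips (longitudinal, 2 welds).
R_nwt = 0.6 × 80 × 0.4419 × 9.5 = 201.5 kips (transverse, base value).
(i) R_nwl + R_nwt = 413.6 kips; (ii) 0.85 R_nwl + 1.5 R_nwt = 482.5 kips.
R_n = max = 482.5 kips [governs: (ii)]; φR_n = 361.9 kips.

φR_n ≈ 362 kips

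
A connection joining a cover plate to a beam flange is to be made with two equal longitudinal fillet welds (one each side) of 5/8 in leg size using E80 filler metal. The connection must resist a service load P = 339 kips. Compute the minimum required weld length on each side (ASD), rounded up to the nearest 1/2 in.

L = 16 in on each side

E80XX → F_EXX = 80 ksi.
Throat t_e = 0.707 × 0.625 = 0.4419 in.
r_n/Ω = (0.6 × 80 × 0.4419) / 2.0 = 10.6 kip/in.
L_req = P / (r_n/Ω) = 339 / 10.6 = 31.97 in total.
Per side: 31.97 / 2 = 15.98 in.
Round up → use L = 16 in on each side.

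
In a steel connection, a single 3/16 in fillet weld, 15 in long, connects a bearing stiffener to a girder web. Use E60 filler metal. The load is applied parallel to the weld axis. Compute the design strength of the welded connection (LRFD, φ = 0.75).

E60XX → F_EXX = 60 ksi.
Effective throat t_e = 0.707 × 0.1875 = 0.1326 in.
Total length L = 15 in; A_we = 0.1326 × 15 = 1.988 in².
F_nw = 0.6 F_EXX = 0.6 × 60 = 36 ksi.
φR_n = 0.75 × 36 × 1.988 = 53.69 kips.

φR_n ≈ 53.7 kips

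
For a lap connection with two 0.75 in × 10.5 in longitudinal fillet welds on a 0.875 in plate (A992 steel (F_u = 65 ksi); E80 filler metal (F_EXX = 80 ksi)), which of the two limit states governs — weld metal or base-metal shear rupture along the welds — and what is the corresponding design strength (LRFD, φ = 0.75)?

t_e = 0.707 × 0.75 = 0.5302 in; L = 21 in.
Weld metal: φR_n = 0.75 × 0.6 × 80 × 0.5302 × 21 = 400.9 kips.
Base metal (shear rupture): φR_n = 0.75 × 0.6 × 65 × 0.875 × 21 = 537.5 kips.
Governing: weld metal.

φR_n ≈ 401 kips (weld metal governs)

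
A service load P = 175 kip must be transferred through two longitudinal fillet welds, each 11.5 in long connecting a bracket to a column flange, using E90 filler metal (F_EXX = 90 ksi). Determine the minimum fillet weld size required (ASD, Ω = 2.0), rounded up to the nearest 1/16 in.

Total weld length L = 23 in.
Required throat t_e = P × Ω / (0.6 F_EXX × L) = 175 × 2.0 / (0.6 × 90 × 23) = 0.2818 in.
Required leg w = t_e / 0.707 = 0.3986 in → use 7/16 in.

w = 7/16 in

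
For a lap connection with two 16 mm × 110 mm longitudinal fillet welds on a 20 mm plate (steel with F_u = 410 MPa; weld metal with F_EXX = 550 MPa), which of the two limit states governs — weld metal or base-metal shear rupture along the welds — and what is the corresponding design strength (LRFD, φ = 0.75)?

φR_n ≈ 616 kN (weld metal governs)

t_e = 0.707 × 16 = 11.31 mm; L = 220 mm.
Weld metal: φR_n = 0.75 × 0.6 × 550 × 11.31 × 220 × 10⁻³ = 615.9 kN.
Base metal (shear rupture): φR_n = 0.75 × 0.6 × 410 × 20 × 220 × 10⁻³ = 811.8 kN.
Governing: weld metal.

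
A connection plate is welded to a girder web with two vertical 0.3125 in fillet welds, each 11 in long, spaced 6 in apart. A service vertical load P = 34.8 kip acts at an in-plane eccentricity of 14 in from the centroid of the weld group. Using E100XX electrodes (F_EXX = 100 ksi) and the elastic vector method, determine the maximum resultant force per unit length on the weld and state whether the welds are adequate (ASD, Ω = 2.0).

Total weld length L_w = 22 in. Treat welds as unit-width lines.
Polar moment about centroid: J = 2[d³/12 + d(b/2)²] = 2[11³/12 + 11×3²] = 419.8 in³.
Direct shear f_v = P/L_w = 34.8 / 22 = 1.582 kip/in (vertical).
Torsion M = P·e = 34.8 × 14 = 487.2 kip·in.
Critical point at (x, y) = (3, 5.5) from centroid. f_tx = M·y/J = 6.383 kip/in; f_ty = M·x/J = 3.481 kip/in.
Resultant f_max = √[f_tx² + (f_v + f_ty)²] = √[6.383² + (1.582 + 3.481)²] = 8.147 kip/in.
Capacity per unit length: r_n/Ω = (1/2.0) × 0.6 × 100 × (0.707 × 0.3125) = 6.628 kip/in.
8.147 > 6.628 → NOT adequate.

f_max ≈ 8.15 kip/in; NOT adequate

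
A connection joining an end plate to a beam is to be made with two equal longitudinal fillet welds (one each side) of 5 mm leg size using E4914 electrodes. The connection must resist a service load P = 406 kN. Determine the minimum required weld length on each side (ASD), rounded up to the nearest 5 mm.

E49XX → F_EXX = 490 MPa.
Throat t_e = 0.707 × 5 = 3.535 mm.
r_n/Ω = (0.6 × 490 × 3.535) / 2.0 = 519.6 N/mm = 0.5196 kN/mm.
L_req = P / (r_n/Ω) = 406 / 0.5196 = 781.3 mm total.
Per side: 781.3 / 2 = 390.7 mm.
Round up → use L = 395 mm on each side.

L = 395 mm on each side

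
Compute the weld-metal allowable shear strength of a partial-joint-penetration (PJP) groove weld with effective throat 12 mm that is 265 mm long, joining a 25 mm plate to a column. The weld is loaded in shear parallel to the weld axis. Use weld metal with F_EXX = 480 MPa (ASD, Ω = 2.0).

Effective throat (given) t_e = 12 mm.
A_we = 12 × 265 = 3180 mm².
F_nw = 0.6 F_EXX = 288 MPa.
R_n/Ω = (288 × 3180) / 2.0 × 10⁻³ = 457.9 kN.

R_n/Ω ≈ 458 kN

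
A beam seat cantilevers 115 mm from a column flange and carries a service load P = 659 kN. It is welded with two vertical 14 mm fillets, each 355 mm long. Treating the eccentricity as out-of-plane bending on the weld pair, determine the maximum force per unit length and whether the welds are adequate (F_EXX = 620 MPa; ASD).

L_w = 2 × 355 = 710 mm; section modulus (unit throat) S = 2 × L²/6 = 42010 mm².
Direct shear f_v = P/L_w = 659×10³/710 = 928.2 N/mm.
Moment M = P × e = 659×10³ × 115 = 75785000 N·mm; bending f_b = M/S = 1804 N/mm.
f_max = √(f_v² + f_b²) = √(928.2² + 1804²) = 2029 N/mm.
r_n/Ω = (1/2.0) × 0.6 × 620 × (0.707 × 14) = 1841 N/mm → NOT adequate.

f_max ≈ 2030 N/mm; NOT adequate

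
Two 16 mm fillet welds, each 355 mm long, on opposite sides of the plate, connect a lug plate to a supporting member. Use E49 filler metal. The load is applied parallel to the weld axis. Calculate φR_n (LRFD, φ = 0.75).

E49XX → F_EXX = 490 MPa.
Effective throat t_e = 0.707 × 16 = 11.31 mm.
Total length L = 710 mm; A_we = 11.31 × 710 = 8032 mm².
F_nw = 0.6 F_EXX = 0.6 × 490 = 294 MPa.
φR_n = 0.75 × 294 × 8032 × 10⁻³ = 1771 kN.

φR_n ≈ 1770 kN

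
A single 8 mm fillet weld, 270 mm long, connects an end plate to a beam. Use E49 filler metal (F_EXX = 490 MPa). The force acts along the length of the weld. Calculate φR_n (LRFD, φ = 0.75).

Effective throat t_e = 0.707 × 8 = 5.656 mm.
Total length L = 270 mm; A_we = 5.656 × 270 = 1527 mm².
F_nw = 0.6 F_EXX = 0.6 × 490 = 294 MPa.
φR_n = 0.75 × 294 × 1527 × 10⁻³ = 336.7 kN.

φR_n ≈ 337 kN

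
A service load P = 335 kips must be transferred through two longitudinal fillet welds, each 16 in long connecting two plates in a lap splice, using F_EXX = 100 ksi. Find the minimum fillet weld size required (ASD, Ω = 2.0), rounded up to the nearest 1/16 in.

w = 1/2 in

Total weld length L = 32 in.
Required throat t_e = P × Ω / (0.6 F_EXX × L) = 335 × 2.0 / (0.6 × 100 × 32) = 0.349 in.
Required leg w = t_e / 0.707 = 0.4936 in → use 1/2 in.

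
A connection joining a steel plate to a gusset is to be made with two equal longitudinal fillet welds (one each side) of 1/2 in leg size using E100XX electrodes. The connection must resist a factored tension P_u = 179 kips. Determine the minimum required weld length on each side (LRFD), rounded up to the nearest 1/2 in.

L = 6 in on each side

E100XX → F_EXX = 100 ksi.
Throat t_e = 0.707 × 0.5 = 0.3535 in.
φr_n = 0.75 × 0.6 × 100 × 0.3535 = 15.91 kips/in.
L_req = P_u / φr_n = 179 / 15.91 = 11.25 in total.
Per side: 11.25 / 2 = 5.626 in.
Round up → use L = 6 in on each side.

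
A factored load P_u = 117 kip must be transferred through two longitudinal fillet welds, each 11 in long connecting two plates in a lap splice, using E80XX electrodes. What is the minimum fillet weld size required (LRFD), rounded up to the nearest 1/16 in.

w = 1/4 in

E80XX → F_EXX = 80 ksi.
Total weld length L = 22 in.
Required throat t_e = P_u / (φ × 0.6 F_EXX × L) = 117 / (0.75 × 0.6 × 80 × 22) = 0.1477 in.
Required leg w = t_e / 0.707 = 0.2089 in → use 1/4 in.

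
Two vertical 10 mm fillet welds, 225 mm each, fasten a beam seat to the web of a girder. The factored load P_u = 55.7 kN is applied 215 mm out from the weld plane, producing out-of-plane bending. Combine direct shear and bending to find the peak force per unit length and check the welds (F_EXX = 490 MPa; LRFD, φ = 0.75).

L_w = 2 × 225 = 450 mm; section modulus (unit throat) S = 2 × L²/6 = 16880 mm².
Direct shear f_v = P/L_w = 55.7×10³/450 = 123.8 N/mm.
Moment M = P × e = 55.7×10³ × 215 = 11976000 N·mm; bending f_b = M/S = 709.7 N/mm.
f_max = √(f_v² + f_b²) = √(123.8² + 709.7²) = 720.4 N/mm.
φr_n = 0.75 × 0.6 × 490 × (0.707 × 10) = 1559 N/mm → adequate.

f_max ≈ 720 N/mm; adequate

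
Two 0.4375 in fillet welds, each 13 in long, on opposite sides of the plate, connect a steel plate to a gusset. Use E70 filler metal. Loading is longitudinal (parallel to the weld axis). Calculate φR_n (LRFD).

E70XX → F_EXX = 70 ksi.
Effective throat t_e = 0.707 × 0.4375 = 0.3093 in.
Total length L = 26 in; A_we = 0.3093 × 26 = 8.042 in².
F_nw = 0.6 F_EXX = 0.6 × 70 = 42 ksi.
φR_n = 0.75 × 42 × 8.042 = 253.3 kips.

φR_n ≈ 253 kips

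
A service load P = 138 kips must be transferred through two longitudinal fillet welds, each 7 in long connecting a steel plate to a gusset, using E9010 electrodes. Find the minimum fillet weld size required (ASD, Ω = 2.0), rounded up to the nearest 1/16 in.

E90XX → F_EXX = 90 ksi.
Total weld length L = 14 in.
Required throat t_e = P × Ω / (0.6 F_EXX × L) = 138 × 2.0 / (0.6 × 90 × 14) = 0.3651 in.
Required leg w = t_e / 0.707 = 0.5164 in → use 9/16 in.

w = 9/16 in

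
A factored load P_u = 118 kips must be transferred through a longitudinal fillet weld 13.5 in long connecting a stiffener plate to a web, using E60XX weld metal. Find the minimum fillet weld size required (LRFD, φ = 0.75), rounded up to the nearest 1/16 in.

E60XX → F_EXX = 60 ksi.
Total weld length L = 13.5 in.
Required throat t_e = P_u / (φ × 0.6 F_EXX × L) = 118 / (0.75 × 0.6 × 60 × 13.5) = 0.3237 in.
Required leg w = t_e / 0.707 = 0.4579 in → use 1/2 in.

w = 1/2 in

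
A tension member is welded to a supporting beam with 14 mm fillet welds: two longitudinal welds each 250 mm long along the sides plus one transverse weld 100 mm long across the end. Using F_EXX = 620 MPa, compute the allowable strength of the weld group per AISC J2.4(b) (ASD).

t_e = 0.707 × 14 = 9.898 mm.
R_nwl = 0.6 × 620 × 9.898 × 500 × 10⁻³ = 1841 kN (longitudinal, 2 welds).
R_nwt = 0.6 × 620 × 9.898 × 100 × 10⁻³ = 368.2 kN (transverse, base value).
(i) R_nwl + R_nwt = 2209 kN; (ii) 0.85 R_nwl + 1.5 R_nwt = 2117 kN.
R_n = max = 2209 kN [governs: (i)]; R_n/Ω = 1105 kN.

R_n/Ω ≈ 1100 kN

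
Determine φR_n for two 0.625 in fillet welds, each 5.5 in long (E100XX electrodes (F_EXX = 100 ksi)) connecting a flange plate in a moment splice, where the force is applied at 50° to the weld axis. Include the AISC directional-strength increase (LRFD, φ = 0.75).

φR_n ≈ 292 kip

t_e = 0.707 × 0.625 = 0.4419 in; A_we = 0.4419 × 11 = 4.861 in².
Directional factor: 1.0 + 0.5 sin^1.5(50°) = 1.335.
F_nw = 0.6 × 100 × 1.335 = 80.11 ksi.
φR_n = 0.75 × 80.11 × 4.861 = 292.1 kip.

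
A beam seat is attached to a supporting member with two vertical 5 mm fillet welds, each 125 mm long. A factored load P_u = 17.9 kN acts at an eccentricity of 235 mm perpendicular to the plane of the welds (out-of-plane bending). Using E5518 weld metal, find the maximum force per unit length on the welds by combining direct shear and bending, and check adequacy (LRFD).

E55XX → F_EXX = 550 MPa.
L_w = 2 × 125 = 250 mm; section modulus (unit throat) S = 2 × L²/6 = 5208 mm².
Direct shear f_v = P/L_w = 17.9×10³/250 = 71.6 N/mm.
Moment M = P × e = 17.9×10³ × 235 = 4206500 N·mm; bending f_b = M/S = 807.6 N/mm.
f_max = √(f_v² + f_b²) = √(71.6² + 807.6²) = 810.8 N/mm.
φr_n = 0.75 × 0.6 × 550 × (0.707 × 5) = 874.9 N/mm → adequate.

f_max ≈ 811 N/mm; adequate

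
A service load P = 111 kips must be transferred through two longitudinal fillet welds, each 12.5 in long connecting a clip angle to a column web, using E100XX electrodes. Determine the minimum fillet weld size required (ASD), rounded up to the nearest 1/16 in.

E100XX → F_EXX = 100 ksi.
Total weld length L = 25 in.
Required throat t_e = P × Ω / (0.6 F_EXX × L) = 111 × 2.0 / (0.6 × 100 × 25) = 0.148 in.
Required leg w = t_e / 0.707 = 0.2093 in → use 1/4 in.

w = 1/4 in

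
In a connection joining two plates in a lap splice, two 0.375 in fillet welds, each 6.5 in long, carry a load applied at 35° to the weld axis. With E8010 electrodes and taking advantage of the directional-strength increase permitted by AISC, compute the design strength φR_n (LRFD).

E80XX → F_EXX = 80 ksi.
t_e = 0.707 × 0.375 = 0.2651 in; A_we = 0.2651 × 13 = 3.447 in².
Directional factor: 1.0 + 0.5 sin^1.5(35°) = 1.217.
F_nw = 0.6 × 80 × 1.217 = 58.43 ksi.
φR_n = 0.75 × 58.43 × 3.447 = 151 kips.

φR_n ≈ 151 kips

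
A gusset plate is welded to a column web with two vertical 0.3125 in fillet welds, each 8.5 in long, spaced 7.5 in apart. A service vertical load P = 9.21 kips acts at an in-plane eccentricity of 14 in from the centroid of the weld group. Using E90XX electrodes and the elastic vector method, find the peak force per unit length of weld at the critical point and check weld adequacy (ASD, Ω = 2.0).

E90XX → F_EXX = 90 ksi.
Total weld length L_w = 17 in. Treat welds as unit-width lines.
Polar moment about centroid: J = 2[d³/12 + d(b/2)²] = 2[8.5³/12 + 8.5×3.75²] = 341.4 in³.
Direct shear f_v = P/L_w = 9.21 / 17 = 0.5418 kip/in (vertical).
Torsion M = P·e = 9.21 × 14 = 128.94 kip·in.
Critical point at (x, y) = (3.75, 4.25) from centroid. f_tx = M·y/J = 1.605 kip/in; f_ty = M·x/J = 1.416 kip/in.
Resultant f_max = √[f_tx² + (f_v + f_ty)²] = √[1.605² + (0.5418 + 1.416)²] = 2.532 kip/in.
Capacity per unit length: r_n/Ω = (1/2.0) × 0.6 × 90 × (0.707 × 0.3125) = 5.965 kip/in.
2.532 ≤ 5.965 → adequate.

f_max ≈ 2.53 kip/in; adequate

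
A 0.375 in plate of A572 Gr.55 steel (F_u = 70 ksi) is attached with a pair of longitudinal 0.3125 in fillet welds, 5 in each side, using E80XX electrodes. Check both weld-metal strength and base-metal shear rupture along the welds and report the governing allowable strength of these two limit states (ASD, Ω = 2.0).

R_n/Ω ≈ 53 kip (weld metal governs)

E80XX → F_EXX = 80 ksi.
t_e = 0.707 × 0.3125 = 0.2209 in; L = 10 in.
Weld metal: R_n/Ω = (1/2.0) × 0.6 × 80 × 0.2209 × 10 = 53.02 kip.
Base metal (shear rupture): R_n/Ω = (1/2.0) × 0.6 × 70 × 0.375 × 10 = 78.75 kip.
Governing: weld metal.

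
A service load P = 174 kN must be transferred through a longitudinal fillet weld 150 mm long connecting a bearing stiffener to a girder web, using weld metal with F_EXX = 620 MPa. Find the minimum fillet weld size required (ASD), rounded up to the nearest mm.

Total weld length L = 150 mm.
Required throat t_e = P × Ω / (0.6 F_EXX × L) = 174 × 2.0 / (0.6 × 620 × 150 × 10⁻³) = 6.237 mm.
Required leg w = t_e / 0.707 = 8.821 mm → use 9 mm.

w = 9 mm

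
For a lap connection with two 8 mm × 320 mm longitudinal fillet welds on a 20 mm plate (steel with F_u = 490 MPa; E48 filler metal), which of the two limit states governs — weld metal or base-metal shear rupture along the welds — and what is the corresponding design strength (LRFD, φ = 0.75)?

E48XX → F_EXX = 480 MPa.
t_e = 0.707 × 8 = 5.656 mm; L = 640 mm.
Weld metal: φR_n = 0.75 × 0.6 × 480 × 5.656 × 640 × 10⁻³ = 781.9 kN.
Base metal (shear rupture): φR_n = 0.75 × 0.6 × 490 × 20 × 640 × 10⁻³ = 2822 kN.
Governing: weld metal.

φR_n ≈ 782 kN (weld metal governs)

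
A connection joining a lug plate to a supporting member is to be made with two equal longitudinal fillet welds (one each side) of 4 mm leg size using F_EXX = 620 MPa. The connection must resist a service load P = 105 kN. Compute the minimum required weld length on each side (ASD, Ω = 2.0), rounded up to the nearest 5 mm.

Throat t_e = 0.707 × 4 = 2.828 mm.
r_n/Ω = (0.6 × 620 × 2.828) / 2.0 = 526 N/mm = 0.526 kN/mm.
L_req = P / (r_n/Ω) = 105 / 0.526 = 199.6 mm total.
Per side: 199.6 / 2 = 99.81 mm.
Round up → use L = 100 mm on each side.

L = 100 mm on each side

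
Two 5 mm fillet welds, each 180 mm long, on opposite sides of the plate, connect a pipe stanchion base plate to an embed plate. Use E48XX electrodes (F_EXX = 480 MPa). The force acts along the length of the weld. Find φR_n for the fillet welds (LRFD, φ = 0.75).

Effective throat t_e = 0.707 × 5 = 3.535 mm.
Total length L = 360 mm; A_we = 3.535 × 360 = 1273 mm².
F_nw = 0.6 F_EXX = 0.6 × 480 = 288 MPa.
φR_n = 0.75 × 288 × 1273 × 10⁻³ = 274.9 kN.

φR_n ≈ 275 kN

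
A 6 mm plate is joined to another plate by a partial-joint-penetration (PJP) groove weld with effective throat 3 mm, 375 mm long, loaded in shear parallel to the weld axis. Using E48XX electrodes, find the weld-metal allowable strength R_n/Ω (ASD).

E48XX → F_EXX = 480 MPa.
Effective throat (given) t_e = 3 mm.
A_we = 3 × 375 = 1125 mm².
F_nw = 0.6 F_EXX = 288 MPa.
R_n/Ω = (288 × 1125) / 2.0 × 10⁻³ = 162 kN.

R_n/Ω ≈ 162 kN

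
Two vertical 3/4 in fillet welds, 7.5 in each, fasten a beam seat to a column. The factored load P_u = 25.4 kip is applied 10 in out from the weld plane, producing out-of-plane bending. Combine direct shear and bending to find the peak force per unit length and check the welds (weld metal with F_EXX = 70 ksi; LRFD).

f_max ≈ 13.7 kip/in; adequate

L_w = 2 × 7.5 = 15 in; section modulus (unit throat) S = 2 × L²/6 = 18.75 in².
Direct shear f_v = P/L_w = 25.4/15 = 1.693 kip/in.
Moment M = P × e = 25.4 × 10 = 254 kip·in; bending f_b = M/S = 13.55 kip/in.
f_max = √(f_v² + f_b²) = √(1.693² + 13.55²) = 13.65 kip/in.
φr_n = 0.75 × 0.6 × 70 × (0.707 × 0.75) = 16.7 kip/in → adequate.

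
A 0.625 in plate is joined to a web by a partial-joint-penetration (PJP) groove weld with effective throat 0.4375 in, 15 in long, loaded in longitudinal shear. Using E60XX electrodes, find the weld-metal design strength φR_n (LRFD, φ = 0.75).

E60XX → F_EXX = 60 ksi.
Effective throat (given) t_e = 0.4375 in.
A_we = 0.4375 × 15 = 6.562 in².
F_nw = 0.6 F_EXX = 36 ksi.
φR_n = 0.75 × 36 × 6.562 = 177.2 kip.

φR_n ≈ 177 kip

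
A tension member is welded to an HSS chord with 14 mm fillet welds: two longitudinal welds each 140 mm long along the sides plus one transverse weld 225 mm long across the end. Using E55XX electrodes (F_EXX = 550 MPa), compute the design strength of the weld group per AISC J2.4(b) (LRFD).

t_e = 0.707 × 14 = 9.898 mm.
R_nwl = 0.6 × 550 × 9.898 × 280 × 10⁻³ = 914.6 kN (longitudinal, 2 welds).
R_nwt = 0.6 × 550 × 9.898 × 225 × 10⁻³ = 734.9 kN (transverse, base value).
(i) R_nwl + R_nwt = 1650 kN; (ii) 0.85 R_nwl + 1.5 R_nwt = 1880 kN.
R_n = max = 1880 kN [governs: (ii)]; φR_n = 1410 kN.

φR_n ≈ 1410 kN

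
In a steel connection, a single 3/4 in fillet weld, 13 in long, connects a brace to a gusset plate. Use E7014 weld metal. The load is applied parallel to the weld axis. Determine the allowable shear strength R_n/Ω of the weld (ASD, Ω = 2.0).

R_n/Ω ≈ 145 kip

E70XX → F_EXX = 70 ksi.
Effective throat t_e = 0.707 × 0.75 = 0.5302 in.
Total length L = 13 in; A_we = 0.5302 × 13 = 6.893 in².
F_nw = 0.6 F_EXX = 0.6 × 70 = 42 ksi.
R_n = 42 × 6.893 = 289.5 kip; R_n/Ω = 289.5/2.0 = 144.8 kip.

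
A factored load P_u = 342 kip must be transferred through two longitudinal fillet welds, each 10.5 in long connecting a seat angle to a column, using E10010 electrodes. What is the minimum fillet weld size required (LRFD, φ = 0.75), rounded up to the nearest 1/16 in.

E100XX → F_EXX = 100 ksi.
Total weld length L = 21 in.
Required throat t_e = P_u / (φ × 0.6 F_EXX × L) = 342 / (0.75 × 0.6 × 100 × 21) = 0.3619 in.
Required leg w = t_e / 0.707 = 0.5119 in → use 9/16 in.

w = 9/16 in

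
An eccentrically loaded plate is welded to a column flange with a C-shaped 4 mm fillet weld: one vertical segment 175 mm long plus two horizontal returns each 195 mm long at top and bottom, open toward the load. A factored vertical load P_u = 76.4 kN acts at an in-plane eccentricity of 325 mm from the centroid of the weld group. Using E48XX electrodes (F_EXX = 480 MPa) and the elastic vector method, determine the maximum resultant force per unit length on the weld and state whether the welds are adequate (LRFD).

f_max ≈ 776 N/mm; NOT adequate

Total weld length L_w = 565 mm. Treat welds as unit-width lines.
Centroid: x̄ = 2×195×97.5 / 565 = 67.3 mm from the vertical weld.
Polar moment about centroid: J = I_x + I_y = [175³/12 + 2×195×87.5²] + [175×67.3² + 2(195³/12 + 195×30.2²)] = 5817000 mm³.
Direct shear f_v = P/L_w = 76.4×10³ / 565 = 135.2 N/mm (vertical).
Torsion M = P·e = 76.4×10³ × 325 = 24830000 N·mm.
Critical point at (x, y) = (127.7, 87.5) from centroid. f_tx = M·y/J = 373.5 N/mm; f_ty = M·x/J = 545.1 N/mm.
Resultant f_max = √[f_tx² + (f_v + f_ty)²] = √[373.5² + (135.2 + 545.1)²] = 776.1 N/mm.
Capacity per unit length: φr_n = 0.75 × 0.6 × 480 × (0.707 × 4) = 610.8 N/mm.
776.1 > 610.8 → NOT adequate.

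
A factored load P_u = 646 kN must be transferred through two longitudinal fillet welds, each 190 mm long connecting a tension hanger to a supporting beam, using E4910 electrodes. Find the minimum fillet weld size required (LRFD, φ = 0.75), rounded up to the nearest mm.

w = 11 mm

E49XX → F_EXX = 490 MPa.
Total weld length L = 380 mm.
Required throat t_e = P_u / (φ × 0.6 F_EXX × L) = 646 / (0.75 × 0.6 × 490 × 380 × 10⁻³) = 7.71 mm.
Required leg w = t_e / 0.707 = 10.9 mm → use 11 mm.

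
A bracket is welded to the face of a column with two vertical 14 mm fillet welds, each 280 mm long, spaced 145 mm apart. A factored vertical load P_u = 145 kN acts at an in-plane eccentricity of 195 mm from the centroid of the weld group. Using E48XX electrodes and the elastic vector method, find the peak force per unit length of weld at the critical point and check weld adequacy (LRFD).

E48XX → F_EXX = 480 MPa.
Total weld length L_w = 560 mm. Treat welds as unit-width lines.
Polar moment about centroid: J = 2[d³/12 + d(b/2)²] = 2[280³/12 + 280×72.5²] = 6602000 mm³.
Direct shear f_v = P/L_w = 145×10³ / 560 = 258.9 N/mm (vertical).
Torsion M = P·e = 145×10³ × 195 = 28275000 N·mm.
Critical point at (x, y) = (72.5, 140) from centroid. f_tx = M·y/J = 599.6 N/mm; f_ty = M·x/J = 310.5 N/mm.
Resultant f_max = √[f_tx² + (f_v + f_ty)²] = √[599.6² + (258.9 + 310.5)²] = 826.9 N/mm.
Capacity per unit length: φr_n = 0.75 × 0.6 × 480 × (0.707 × 14) = 2138 N/mm.
826.9 ≤ 2138 → adequate.

f_max ≈ 827 N/mm; adequate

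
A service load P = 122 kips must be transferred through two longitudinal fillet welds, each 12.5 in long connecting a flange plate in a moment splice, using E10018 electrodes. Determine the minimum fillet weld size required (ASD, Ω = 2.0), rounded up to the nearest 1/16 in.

w = 1/4 in

E100XX → F_EXX = 100 ksi.
Total weld length L = 25 in.
Required throat t_e = P × Ω / (0.6 F_EXX × L) = 122 × 2.0 / (0.6 × 100 × 25) = 0.1627 in.
Required leg w = t_e / 0.707 = 0.2301 in → use 1/4 in.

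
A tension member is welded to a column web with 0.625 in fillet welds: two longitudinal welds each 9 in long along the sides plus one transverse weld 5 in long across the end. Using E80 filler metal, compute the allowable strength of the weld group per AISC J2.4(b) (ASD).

R_n/Ω ≈ 244 kips

E80XX → F_EXX = 80 ksi.
t_e = 0.707 × 0.625 = 0.4419 in.
R_nwl = 0.6 × 80 × 0.4419 × 18 = 381.8 kips (longitudinal, 2 welds).
R_nwt = 0.6 × 80 × 0.4419 × 5 = 106 kips (transverse, base value).
(i) R_nwl + R_nwt = 487.8 kips; (ii) 0.85 R_nwl + 1.5 R_nwt = 483.6 kips.
R_n = max = 487.8 kips [governs: (i)]; R_n/Ω = 243.9 kips.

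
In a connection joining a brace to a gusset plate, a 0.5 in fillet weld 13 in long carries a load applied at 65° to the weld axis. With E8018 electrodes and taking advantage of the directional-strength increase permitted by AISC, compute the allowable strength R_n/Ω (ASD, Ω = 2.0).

E80XX → F_EXX = 80 ksi.
t_e = 0.707 × 0.5 = 0.3535 in; A_we = 0.3535 × 13 = 4.595 in².
Directional factor: 1.0 + 0.5 sin^1.5(65°) = 1.431.
F_nw = 0.6 × 80 × 1.431 = 68.71 ksi.
R_n/Ω = (68.71 × 4.595) / 2.0 = 157.9 kip.

R_n/Ω ≈ 158 kip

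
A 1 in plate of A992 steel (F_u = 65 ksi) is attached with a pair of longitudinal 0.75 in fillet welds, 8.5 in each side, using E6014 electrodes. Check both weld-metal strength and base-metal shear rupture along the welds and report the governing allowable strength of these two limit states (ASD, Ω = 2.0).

R_n/Ω ≈ 162 kip (weld metal governs)

E60XX → F_EXX = 60 ksi.
t_e = 0.707 × 0.75 = 0.5302 in; L = 17 in.
Weld metal: R_n/Ω = (1/2.0) × 0.6 × 60 × 0.5302 × 17 = 162.3 kip.
Base metal (shear rupture): R_n/Ω = (1/2.0) × 0.6 × 65 × 1 × 17 = 331.5 kip.
Governing: weld metal.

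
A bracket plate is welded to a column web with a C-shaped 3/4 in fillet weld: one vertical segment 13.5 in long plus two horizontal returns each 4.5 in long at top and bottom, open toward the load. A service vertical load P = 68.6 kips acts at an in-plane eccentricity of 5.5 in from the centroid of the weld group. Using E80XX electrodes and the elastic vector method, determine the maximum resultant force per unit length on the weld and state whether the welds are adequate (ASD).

E80XX → F_EXX = 80 ksi.
Total weld length L_w = 22.5 in. Treat welds as unit-width lines.
Centroid: x̄ = 2×4.5×2.25 / 22.5 = 0.9 in from the vertical weld.
Polar moment about centroid: J = I_x + I_y = [13.5³/12 + 2×4.5×6.75²] + [13.5×0.9² + 2(4.5³/12 + 4.5×1.35²)] = 657.6 in³.
Direct shear f_v = P/L_w = 68.6 / 22.5 = 3.049 kip/in (vertical).
Torsion M = P·e = 68.6 × 5.5 = 377.3 kip·in.
Critical point at (x, y) = (3.6, 6.75) from centroid. f_tx = M·y/J = 3.873 kip/in; f_ty = M·x/J = 2.065 kip/in.
Resultant f_max = √[f_tx² + (f_v + f_ty)²] = √[3.873² + (3.049 + 2.065)²] = 6.415 kip/in.
Capacity per unit length: r_n/Ω = (1/2.0) × 0.6 × 80 × (0.707 × 0.75) = 12.73 kip/in.
6.415 ≤ 12.73 → adequate.

f_max ≈ 6.42 kip/in; adequate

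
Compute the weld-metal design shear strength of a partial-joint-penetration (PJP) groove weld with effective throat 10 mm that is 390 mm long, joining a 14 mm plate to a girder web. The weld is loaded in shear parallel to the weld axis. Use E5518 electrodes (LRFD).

E55XX → F_EXX = 550 MPa.
Effective throat (given) t_e = 10 mm.
A_we = 10 × 390 = 3900 mm².
F_nw = 0.6 F_EXX = 330 MPa.
φR_n = 0.75 × 330 × 3900 × 10⁻³ = 965.2 kN.

φR_n ≈ 965 kN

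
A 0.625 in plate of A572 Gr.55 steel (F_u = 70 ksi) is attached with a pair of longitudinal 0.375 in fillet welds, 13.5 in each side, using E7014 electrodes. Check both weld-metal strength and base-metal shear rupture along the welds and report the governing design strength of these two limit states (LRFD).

E70XX → F_EXX = 70 ksi.
t_e = 0.707 × 0.375 = 0.2651 in; L = 27 in.
Weld metal: φR_n = 0.75 × 0.6 × 70 × 0.2651 × 27 = 225.5 kip.
Base metal (shear rupture): φR_n = 0.75 × 0.6 × 70 × 0.625 × 27 = 531.6 kip.
Governing: weld metal.

φR_n ≈ 225 kip (weld metal governs)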